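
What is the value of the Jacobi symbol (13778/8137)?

1

Reduce the numerator: 13778 ≡ 5641 (mod 8137), so (13778/8137) = (5641/8137).
5641 ≡ 1 (mod 4), so quadratic reciprocity gives (5641/8137) = (8137/5641). Reduce: 8137 ≡ 2496 (mod 5641). Now have (2496/5641).
Factor out 2: 2496 = 2^6·39. Since 5641 ≡ 1 (mod 8), (2/5641) = +1, and (2/5641)^6 = +1. Now have (39/5641).
5641 ≡ 1 (mod 4), so quadratic reciprocity gives (39/5641) = (5641/39). Reduce: 5641 ≡ 25 (mod 39). Now have (25/39).
25 ≡ 1 (mod 4), so quadratic reciprocity gives (25/39) = (39/25). Reduce: 39 ≡ 14 (mod 25). Now have (14/25).
Factor out 2: 14 = 2·7. Since 25 ≡ 1 (mod 8), (2/25) = +1. Now have (7/25).
25 ≡ 1 (mod 4), so quadratic reciprocity gives (7/25) = (25/7). Reduce: 25 ≡ 4 (mod 7). Now have (4/7).
Factor out 2: 4 = 2^2. Since 7 ≡ 7 (mod 8), (2/7) = +1, and (2/7)^2 = +1. Now have (1/7).
(1/7) = 1. Collecting the sign factors: 1.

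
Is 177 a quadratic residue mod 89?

yes

(177/89)
  = (88/89)    [177 ≡ 88 mod 89]
  = (11/89)    [89 ≡ 1 mod 8 ⇒ (2/89)^3 = +1]
  = (89/11)    [QR: 89 ≡ 1 mod 4, sign kept]
  = (1/11)    [89 ≡ 1 mod 11]
  = 1    [(1/11) = 1]
The Legendre symbol is 1, so x^2 ≡ 177 (mod 89) has solution.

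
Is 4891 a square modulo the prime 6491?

(4891/6491)
  = -(6491/4891)    [QR: both ≡ 3 mod 4, sign flips]
  = -(1600/4891)    [6491 ≡ 1600 mod 4891]
  = -(25/4891)    [4891 ≡ 3 mod 8 ⇒ (2/4891)^6 = +1]
  = -(4891/25)    [QR: 25 ≡ 1 mod 4, sign kept]
  = -(16/25)    [4891 ≡ 16 mod 25]
  = -(1/25)    [25 ≡ 1 mod 8 ⇒ (2/25)^4 = +1]
  = -1    [(1/25) = 1]
(4891/6491) = -1, and 6491 is prime, so 4891 is not a quadratic residue mod 6491.

no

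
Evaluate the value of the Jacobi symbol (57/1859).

(57/1859)
  = (1859/57)    [QR: 57 ≡ 1 mod 4, sign kept]
  = (35/57)    [1859 ≡ 35 mod 57]
  = (57/35)    [QR: 57 ≡ 1 mod 4, sign kept]
  = (22/35)    [57 ≡ 22 mod 35]
  = -(11/35)    [35 ≡ 3 mod 8 ⇒ (2/35) = -1]
  = (35/11)    [QR: both ≡ 3 mod 4, sign flips]
  = (2/11)    [35 ≡ 2 mod 11]
  = -(1/11)    [11 ≡ 3 mod 8 ⇒ (2/11) = -1]
  = -1    [(1/11) = 1]

-1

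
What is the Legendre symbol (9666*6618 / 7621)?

By multiplicativity, (9666·6618 / 7621) = (9666 / 7621)·(6618 / 7621).
First factor (9666 / 7621):
(9666 / 7621)
  = (2045 / 7621)    [9666 ≡ 2045 mod 7621]
  = (7621 / 2045)    [QR: 2045 ≡ 1 mod 4, sign kept]
  = (1486 / 2045)    [7621 ≡ 1486 mod 2045]
  = -(743 / 2045)    [2045 ≡ 5 mod 8 ⇒ (2 / 2045) = -1]
  = -(2045 / 743)    [QR: 2045 ≡ 1 mod 4, sign kept]
  = -(559 / 743)    [2045 ≡ 559 mod 743]
  = (743 / 559)    [QR: both ≡ 3 mod 4, sign flips]
  = (184 / 559)    [743 ≡ 184 mod 559]
  = (23 / 559)    [559 ≡ 7 mod 8 ⇒ (2 / 559)^3 = +1]
  = -(559 / 23)    [QR: both ≡ 3 mod 4, sign flips]
  = -(7 / 23)    [559 ≡ 7 mod 23]
  = (23 / 7)    [QR: both ≡ 3 mod 4, sign flips]
  = (2 / 7)    [23 ≡ 2 mod 7]
  = (1 / 7)    [7 ≡ 7 mod 8 ⇒ (2 / 7) = +1]
  = 1    [(1 / 7) = 1]
Second factor (6618 / 7621):
(6618 / 7621)
  = -(3309 / 7621)    [7621 ≡ 5 mod 8 ⇒ (2 / 7621) = -1]
  = -(7621 / 3309)    [QR: 3309 ≡ 1 mod 4, sign kept]
  = -(1003 / 3309)    [7621 ≡ 1003 mod 3309]
  = -(3309 / 1003)    [QR: 3309 ≡ 1 mod 4, sign kept]
  = -(300 / 1003)    [3309 ≡ 300 mod 1003]
  = -(75 / 1003)    [1003 ≡ 3 mod 8 ⇒ (2 / 1003)^2 = +1]
  = (1003 / 75)    [QR: both ≡ 3 mod 4, sign flips]
  = (28 / 75)    [1003 ≡ 28 mod 75]
  = (7 / 75)    [75 ≡ 3 mod 8 ⇒ (2 / 75)^2 = +1]
  = -(75 / 7)    [QR: both ≡ 3 mod 4, sign flips]
  = -(5 / 7)    [75 ≡ 5 mod 7]
  = -(7 / 5)    [QR: 5 ≡ 1 mod 4, sign kept]
  = -(2 / 5)    [7 ≡ 2 mod 5]
  = (1 / 5)    [5 ≡ 5 mod 8 ⇒ (2 / 5) = -1]
  = 1    [(1 / 5) = 1]
Product: (1)·(1) = 1.

1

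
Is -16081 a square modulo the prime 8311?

(-16081/8311)
  = (541/8311)    [-16081 ≡ 541 mod 8311]
  = (8311/541)    [QR: 541 ≡ 1 mod 4, sign kept]
  = (196/541)    [8311 ≡ 196 mod 541]
  = (49/541)    [541 ≡ 5 mod 8 ⇒ (2/541)^2 = +1]
  = (541/49)    [QR: 49 ≡ 1 mod 4, sign kept]
  = (2/49)    [541 ≡ 2 mod 49]
  = (1/49)    [49 ≡ 1 mod 8 ⇒ (2/49) = +1]
  = 1    [(1/49) = 1]
(-16081/8311) = 1, and 8311 is prime, so -16081 is a quadratic residue mod 8311.

yes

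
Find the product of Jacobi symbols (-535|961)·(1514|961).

By multiplicativity, (-535·1514|961) = (-535|961)·(1514|961).
First factor (-535|961):
Pull out -1: (-535|961) = (-1|961)·(535|961). Since 961 ≡ 1 (mod 4), (-1|961) = +1. Now have (535|961).
961 ≡ 1 (mod 4), so quadratic reciprocity gives (535|961) = (961|535). Reduce: 961 ≡ 426 (mod 535). Now have (426|535).
Factor out 2: 426 = 2·213. Since 535 ≡ 7 (mod 8), (2|535) = +1. Now have (213|535).
213 ≡ 1 (mod 4), so quadratic reciprocity gives (213|535) = (535|213). Reduce: 535 ≡ 109 (mod 213). Now have (109|213).
109 ≡ 1 (mod 4), so quadratic reciprocity gives (109|213) = (213|109). Reduce: 213 ≡ 104 (mod 109). Now have (104|109).
Factor out 2: 104 = 2^3·13. Since 109 ≡ 5 (mod 8), (2|109) = -1, and (2|109)^3 = -1. Now have -(13|109).
13 ≡ 1 (mod 4), so quadratic reciprocity gives (13|109) = (109|13). Reduce: 109 ≡ 5 (mod 13). Now have -(5|13).
5 ≡ 1 (mod 4), so quadratic reciprocity gives (5|13) = (13|5). Reduce: 13 ≡ 3 (mod 5). Now have -(3|5).
5 ≡ 1 (mod 4), so quadratic reciprocity gives (3|5) = (5|3). Reduce: 5 ≡ 2 (mod 3). Now have -(2|3).
Factor out 2: 2 = 2. Since 3 ≡ 3 (mod 8), (2|3) = -1. Now have (1|3).
(1|3) = 1. Collecting the sign factors: 1.
Second factor (1514|961):
Reduce the numerator: 1514 ≡ 553 (mod 961), so (1514|961) = (553|961).
553 ≡ 1 (mod 4), so quadratic reciprocity gives (553|961) = (961|553). Reduce: 961 ≡ 408 (mod 553). Now have (408|553).
Factor out 2: 408 = 2^3·51. Since 553 ≡ 1 (mod 8), (2|553) = +1, and (2|553)^3 = +1. Now have (51|553).
553 ≡ 1 (mod 4), so quadratic reciprocity gives (51|553) = (553|51). Reduce: 553 ≡ 43 (mod 51). Now have (43|51).
Both 43 ≡ 3 and 51 ≡ 3 (mod 4), so reciprocity gives (43|51) = -(51|43). Reduce: 51 ≡ 8 (mod 43). Now have -(8|43).
Factor out 2: 8 = 2^3. Since 43 ≡ 3 (mod 8), (2|43) = -1, and (2|43)^3 = -1. Now have (1|43).
(1|43) = 1. Collecting the sign factors: 1.
Product: (1)·(1) = 1.

1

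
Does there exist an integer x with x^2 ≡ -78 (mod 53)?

yes

(-78/53)
  = (78/53)    [53 ≡ 1 mod 4 ⇒ (-1/53) = +1]
  = (25/53)    [78 ≡ 25 mod 53]
  = (53/25)    [QR: 25 ≡ 1 mod 4, sign kept]
  = (3/25)    [53 ≡ 3 mod 25]
  = (25/3)    [QR: 25 ≡ 1 mod 4, sign kept]
  = (1/3)    [25 ≡ 1 mod 3]
  = 1    [(1/3) = 1]
(-78/53) = 1, and 53 is prime, so -78 is a quadratic residue mod 53.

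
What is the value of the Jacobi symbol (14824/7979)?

Reduce the numerator: 14824 ≡ 6845 (mod 7979), so (14824/7979) = (6845/7979).
6845 ≡ 1 (mod 4), so quadratic reciprocity gives (6845/7979) = (7979/6845). Reduce: 7979 ≡ 1134 (mod 6845). Now have (1134/6845).
Factor out 2: 1134 = 2·567. Since 6845 ≡ 5 (mod 8), (2/6845) = -1. Now have -(567/6845).
6845 ≡ 1 (mod 4), so quadratic reciprocity gives (567/6845) = (6845/567). Reduce: 6845 ≡ 41 (mod 567). Now have -(41/567).
41 ≡ 1 (mod 4), so quadratic reciprocity gives (41/567) = (567/41). Reduce: 567 ≡ 34 (mod 41). Now have -(34/41).
Factor out 2: 34 = 2·17. Since 41 ≡ 1 (mod 8), (2/41) = +1. Now have -(17/41).
17 ≡ 1 (mod 4), so quadratic reciprocity gives (17/41) = (41/17). Reduce: 41 ≡ 7 (mod 17). Now have -(7/17).
17 ≡ 1 (mod 4), so quadratic reciprocity gives (7/17) = (17/7). Reduce: 17 ≡ 3 (mod 7). Now have -(3/7).
Both 3 ≡ 3 and 7 ≡ 3 (mod 4), so reciprocity gives (3/7) = -(7/3). Reduce: 7 ≡ 1 (mod 3). Now have (1/3).
(1/3) = 1. Collecting the sign factors: 1.

1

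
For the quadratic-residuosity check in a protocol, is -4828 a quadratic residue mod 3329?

(-4828/3329)
  = (1830/3329)    [-4828 ≡ 1830 mod 3329]
  = (915/3329)    [3329 ≡ 1 mod 8 ⇒ (2/3329) = +1]
  = (3329/915)    [QR: 3329 ≡ 1 mod 4, sign kept]
  = (584/915)    [3329 ≡ 584 mod 915]
  = -(73/915)    [915 ≡ 3 mod 8 ⇒ (2/915)^3 = -1]
  = -(915/73)    [QR: 73 ≡ 1 mod 4, sign kept]
  = -(39/73)    [915 ≡ 39 mod 73]
  = -(73/39)    [QR: 73 ≡ 1 mod 4, sign kept]
  = -(34/39)    [73 ≡ 34 mod 39]
  = -(17/39)    [39 ≡ 7 mod 8 ⇒ (2/39) = +1]
  = -(39/17)    [QR: 17 ≡ 1 mod 4, sign kept]
  = -(5/17)    [39 ≡ 5 mod 17]
  = -(17/5)    [QR: 5 ≡ 1 mod 4, sign kept]
  = -(2/5)    [17 ≡ 2 mod 5]
  = (1/5)    [5 ≡ 5 mod 8 ⇒ (2/5) = -1]
  = 1    [(1/5) = 1]
(-4828/3329) = 1, and 3329 is prime, so -4828 is a quadratic residue mod 3329.

yes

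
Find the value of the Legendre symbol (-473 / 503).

Reduce the numerator: -473 ≡ 30 (mod 503), so (-473 / 503) = (30 / 503).
Factor out 2: 30 = 2·15. Since 503 ≡ 7 (mod 8), (2 / 503) = +1. Now have (15 / 503).
Both 15 ≡ 3 and 503 ≡ 3 (mod 4), so reciprocity gives (15 / 503) = -(503 / 15). Reduce: 503 ≡ 8 (mod 15). Now have -(8 / 15).
Factor out 2: 8 = 2^3. Since 15 ≡ 7 (mod 8), (2 / 15) = +1, and (2 / 15)^3 = +1. Now have -(1 / 15).
(1 / 15) = 1. Collecting the sign factors: -1.

-1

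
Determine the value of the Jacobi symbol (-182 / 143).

0

Reduce the numerator: -182 ≡ 104 (mod 143), so (-182 / 143) = (104 / 143).
Factor out 2: 104 = 2^3·13. Since 143 ≡ 7 (mod 8), (2 / 143) = +1, and (2 / 143)^3 = +1. Now have (13 / 143).
13 ≡ 1 (mod 4), so quadratic reciprocity gives (13 / 143) = (143 / 13). Reduce: 143 ≡ 0 (mod 13). Now have (0 / 13).
The numerator is now 0 with denominator 13 > 1: the symbol is 0.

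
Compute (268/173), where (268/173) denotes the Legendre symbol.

1

(268/173)
  = (95/173)    [268 ≡ 95 mod 173]
  = (173/95)    [QR: 173 ≡ 1 mod 4, sign kept]
  = (78/95)    [173 ≡ 78 mod 95]
  = (39/95)    [95 ≡ 7 mod 8 ⇒ (2/95) = +1]
  = -(95/39)    [QR: both ≡ 3 mod 4, sign flips]
  = -(17/39)    [95 ≡ 17 mod 39]
  = -(39/17)    [QR: 17 ≡ 1 mod 4, sign kept]
  = -(5/17)    [39 ≡ 5 mod 17]
  = -(17/5)    [QR: 5 ≡ 1 mod 4, sign kept]
  = -(2/5)    [17 ≡ 2 mod 5]
  = (1/5)    [5 ≡ 5 mod 8 ⇒ (2/5) = -1]
  = 1    [(1/5) = 1]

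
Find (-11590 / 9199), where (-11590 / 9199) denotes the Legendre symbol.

-1

(-11590 / 9199)
  = (6808 / 9199)    [-11590 ≡ 6808 mod 9199]
  = (851 / 9199)    [9199 ≡ 7 mod 8 ⇒ (2 / 9199)^3 = +1]
  = -(9199 / 851)    [QR: both ≡ 3 mod 4, sign flips]
  = -(689 / 851)    [9199 ≡ 689 mod 851]
  = -(851 / 689)    [QR: 689 ≡ 1 mod 4, sign kept]
  = -(162 / 689)    [851 ≡ 162 mod 689]
  = -(81 / 689)    [689 ≡ 1 mod 8 ⇒ (2 / 689) = +1]
  = -(689 / 81)    [QR: 81 ≡ 1 mod 4, sign kept]
  = -(41 / 81)    [689 ≡ 41 mod 81]
  = -(81 / 41)    [QR: 41 ≡ 1 mod 4, sign kept]
  = -(40 / 41)    [81 ≡ 40 mod 41]
  = -(5 / 41)    [41 ≡ 1 mod 8 ⇒ (2 / 41)^3 = +1]
  = -(41 / 5)    [QR: 5 ≡ 1 mod 4, sign kept]
  = -(1 / 5)    [41 ≡ 1 mod 5]
  = -1    [(1 / 5) = 1]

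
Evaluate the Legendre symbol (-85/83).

(-85/83)
  = (81/83)    [-85 ≡ 81 mod 83]
  = (83/81)    [QR: 81 ≡ 1 mod 4, sign kept]
  = (2/81)    [83 ≡ 2 mod 81]
  = (1/81)    [81 ≡ 1 mod 8 ⇒ (2/81) = +1]
  = 1    [(1/81) = 1]

1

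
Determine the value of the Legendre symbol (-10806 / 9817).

(-10806 / 9817)
  = (8828 / 9817)    [-10806 ≡ 8828 mod 9817]
  = (2207 / 9817)    [9817 ≡ 1 mod 8 ⇒ (2 / 9817)^2 = +1]
  = (9817 / 2207)    [QR: 9817 ≡ 1 mod 4, sign kept]
  = (989 / 2207)    [9817 ≡ 989 mod 2207]
  = (2207 / 989)    [QR: 989 ≡ 1 mod 4, sign kept]
  = (229 / 989)    [2207 ≡ 229 mod 989]
  = (989 / 229)    [QR: 229 ≡ 1 mod 4, sign kept]
  = (73 / 229)    [989 ≡ 73 mod 229]
  = (229 / 73)    [QR: 73 ≡ 1 mod 4, sign kept]
  = (10 / 73)    [229 ≡ 10 mod 73]
  = (5 / 73)    [73 ≡ 1 mod 8 ⇒ (2 / 73) = +1]
  = (73 / 5)    [QR: 5 ≡ 1 mod 4, sign kept]
  = (3 / 5)    [73 ≡ 3 mod 5]
  = (5 / 3)    [QR: 5 ≡ 1 mod 4, sign kept]
  = (2 / 3)    [5 ≡ 2 mod 3]
  = -(1 / 3)    [3 ≡ 3 mod 8 ⇒ (2 / 3) = -1]
  = -1    [(1 / 3) = 1]

-1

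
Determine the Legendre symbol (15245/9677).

(15245/9677)
  = (5568/9677)    [15245 ≡ 5568 mod 9677]
  = (87/9677)    [9677 ≡ 5 mod 8 ⇒ (2/9677)^6 = +1]
  = (9677/87)    [QR: 9677 ≡ 1 mod 4, sign kept]
  = (20/87)    [9677 ≡ 20 mod 87]
  = (5/87)    [87 ≡ 7 mod 8 ⇒ (2/87)^2 = +1]
  = (87/5)    [QR: 5 ≡ 1 mod 4, sign kept]
  = (2/5)    [87 ≡ 2 mod 5]
  = -(1/5)    [5 ≡ 5 mod 8 ⇒ (2/5) = -1]
  = -1    [(1/5) = 1]

-1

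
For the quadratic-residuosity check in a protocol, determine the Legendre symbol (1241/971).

Reduce the numerator: 1241 ≡ 270 (mod 971), so (1241/971) = (270/971).
Factor out 2: 270 = 2·135. Since 971 ≡ 3 (mod 8), (2/971) = -1. Now have -(135/971).
Both 135 ≡ 3 and 971 ≡ 3 (mod 4), so reciprocity gives (135/971) = -(971/135). Reduce: 971 ≡ 26 (mod 135). Now have (26/135).
Factor out 2: 26 = 2·13. Since 135 ≡ 7 (mod 8), (2/135) = +1. Now have (13/135).
13 ≡ 1 (mod 4), so quadratic reciprocity gives (13/135) = (135/13). Reduce: 135 ≡ 5 (mod 13). Now have (5/13).
5 ≡ 1 (mod 4), so quadratic reciprocity gives (5/13) = (13/5). Reduce: 13 ≡ 3 (mod 5). Now have (3/5).
5 ≡ 1 (mod 4), so quadratic reciprocity gives (3/5) = (5/3). Reduce: 5 ≡ 2 (mod 3). Now have (2/3).
Factor out 2: 2 = 2. Since 3 ≡ 3 (mod 8), (2/3) = -1. Now have -(1/3).
(1/3) = 1. Collecting the sign factors: -1.

-1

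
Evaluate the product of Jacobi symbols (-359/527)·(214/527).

1

By multiplicativity, (-359·214/527) = (-359/527)·(214/527).
First factor (-359/527):
Pull out -1: (-359/527) = (-1/527)·(359/527). Since 527 ≡ 3 (mod 4), (-1/527) = -1. Now have -(359/527).
Both 359 ≡ 3 and 527 ≡ 3 (mod 4), so reciprocity gives (359/527) = -(527/359). Reduce: 527 ≡ 168 (mod 359). Now have (168/359).
Factor out 2: 168 = 2^3·21. Since 359 ≡ 7 (mod 8), (2/359) = +1, and (2/359)^3 = +1. Now have (21/359).
21 ≡ 1 (mod 4), so quadratic reciprocity gives (21/359) = (359/21). Reduce: 359 ≡ 2 (mod 21). Now have (2/21).
Factor out 2: 2 = 2. Since 21 ≡ 5 (mod 8), (2/21) = -1. Now have -(1/21).
(1/21) = 1. Collecting the sign factors: -1.
Second factor (214/527):
Factor out 2: 214 = 2·107. Since 527 ≡ 7 (mod 8), (2/527) = +1. Now have (107/527).
Both 107 ≡ 3 and 527 ≡ 3 (mod 4), so reciprocity gives (107/527) = -(527/107). Reduce: 527 ≡ 99 (mod 107). Now have -(99/107).
Both 99 ≡ 3 and 107 ≡ 3 (mod 4), so reciprocity gives (99/107) = -(107/99). Reduce: 107 ≡ 8 (mod 99). Now have (8/99).
Factor out 2: 8 = 2^3. Since 99 ≡ 3 (mod 8), (2/99) = -1, and (2/99)^3 = -1. Now have -(1/99).
(1/99) = 1. Collecting the sign factors: -1.
Product: (-1)·(-1) = 1.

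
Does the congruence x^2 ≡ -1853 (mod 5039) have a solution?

yes

Reduce the numerator: -1853 ≡ 3186 (mod 5039), so (-1853/5039) = (3186/5039).
Factor out 2: 3186 = 2·1593. Since 5039 ≡ 7 (mod 8), (2/5039) = +1. Now have (1593/5039).
1593 ≡ 1 (mod 4), so quadratic reciprocity gives (1593/5039) = (5039/1593). Reduce: 5039 ≡ 260 (mod 1593). Now have (260/1593).
Factor out 2: 260 = 2^2·65. Since 1593 ≡ 1 (mod 8), (2/1593) = +1, and (2/1593)^2 = +1. Now have (65/1593).
65 ≡ 1 (mod 4), so quadratic reciprocity gives (65/1593) = (1593/65). Reduce: 1593 ≡ 33 (mod 65). Now have (33/65).
33 ≡ 1 (mod 4), so quadratic reciprocity gives (33/65) = (65/33). Reduce: 65 ≡ 32 (mod 33). Now have (32/33).
Factor out 2: 32 = 2^5. Since 33 ≡ 1 (mod 8), (2/33) = +1, and (2/33)^5 = +1. Now have (1/33).
(1/33) = 1. Collecting the sign factors: 1.
The Legendre symbol is 1, so x^2 ≡ -1853 (mod 5039) has solution.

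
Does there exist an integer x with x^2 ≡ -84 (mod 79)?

Pull out -1: (-84|79) = (-1|79)·(84|79). Since 79 ≡ 3 (mod 4), (-1|79) = -1. Now have -(84|79).
Reduce the numerator: 84 ≡ 5 (mod 79), so (84|79) = (5|79).
5 ≡ 1 (mod 4), so quadratic reciprocity gives (5|79) = (79|5). Reduce: 79 ≡ 4 (mod 5). Now have -(4|5).
Factor out 2: 4 = 2^2. Since 5 ≡ 5 (mod 8), (2|5) = -1, and (2|5)^2 = +1. Now have -(1|5).
(1|5) = 1. Collecting the sign factors: -1.
(-84|79) = -1, and 79 is prime, so -84 is not a quadratic residue mod 79.

no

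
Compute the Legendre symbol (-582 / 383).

(-582 / 383)
  = -(582 / 383)    [383 ≡ 3 mod 4 ⇒ (-1 / 383) = -1]
  = -(199 / 383)    [582 ≡ 199 mod 383]
  = (383 / 199)    [QR: both ≡ 3 mod 4, sign flips]
  = (184 / 199)    [383 ≡ 184 mod 199]
  = (23 / 199)    [199 ≡ 7 mod 8 ⇒ (2 / 199)^3 = +1]
  = -(199 / 23)    [QR: both ≡ 3 mod 4, sign flips]
  = -(15 / 23)    [199 ≡ 15 mod 23]
  = (23 / 15)    [QR: both ≡ 3 mod 4, sign flips]
  = (8 / 15)    [23 ≡ 8 mod 15]
  = (1 / 15)    [15 ≡ 7 mod 8 ⇒ (2 / 15)^3 = +1]
  = 1    [(1 / 15) = 1]

1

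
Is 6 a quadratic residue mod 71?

Factor out 2: 6 = 2·3. Since 71 ≡ 7 (mod 8), (2/71) = +1. Now have (3/71).
Both 3 ≡ 3 and 71 ≡ 3 (mod 4), so reciprocity gives (3/71) = -(71/3). Reduce: 71 ≡ 2 (mod 3). Now have -(2/3).
Factor out 2: 2 = 2. Since 3 ≡ 3 (mod 8), (2/3) = -1. Now have (1/3).
(1/3) = 1. Collecting the sign factors: 1.
The Legendre symbol is 1, so x^2 ≡ 6 (mod 71) has solution.

yes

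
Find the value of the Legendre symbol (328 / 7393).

(328 / 7393)
  = (41 / 7393)    [7393 ≡ 1 mod 8 ⇒ (2 / 7393)^3 = +1]
  = (7393 / 41)    [QR: 41 ≡ 1 mod 4, sign kept]
  = (13 / 41)    [7393 ≡ 13 mod 41]
  = (41 / 13)    [QR: 13 ≡ 1 mod 4, sign kept]
  = (2 / 13)    [41 ≡ 2 mod 13]
  = -(1 / 13)    [13 ≡ 5 mod 8 ⇒ (2 / 13) = -1]
  = -1    [(1 / 13) = 1]

-1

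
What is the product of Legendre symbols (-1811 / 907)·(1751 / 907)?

By multiplicativity, (-1811·1751 / 907) = (-1811 / 907)·(1751 / 907).
First factor (-1811 / 907):
(-1811 / 907)
  = -(1811 / 907)    [907 ≡ 3 mod 4 ⇒ (-1 / 907) = -1]
  = -(904 / 907)    [1811 ≡ 904 mod 907]
  = (113 / 907)    [907 ≡ 3 mod 8 ⇒ (2 / 907)^3 = -1]
  = (907 / 113)    [QR: 113 ≡ 1 mod 4, sign kept]
  = (3 / 113)    [907 ≡ 3 mod 113]
  = (113 / 3)    [QR: 113 ≡ 1 mod 4, sign kept]
  = (2 / 3)    [113 ≡ 2 mod 3]
  = -(1 / 3)    [3 ≡ 3 mod 8 ⇒ (2 / 3) = -1]
  = -1    [(1 / 3) = 1]
Second factor (1751 / 907):
(1751 / 907)
  = (844 / 907)    [1751 ≡ 844 mod 907]
  = (211 / 907)    [907 ≡ 3 mod 8 ⇒ (2 / 907)^2 = +1]
  = -(907 / 211)    [QR: both ≡ 3 mod 4, sign flips]
  = -(63 / 211)    [907 ≡ 63 mod 211]
  = (211 / 63)    [QR: both ≡ 3 mod 4, sign flips]
  = (22 / 63)    [211 ≡ 22 mod 63]
  = (11 / 63)    [63 ≡ 7 mod 8 ⇒ (2 / 63) = +1]
  = -(63 / 11)    [QR: both ≡ 3 mod 4, sign flips]
  = -(8 / 11)    [63 ≡ 8 mod 11]
  = (1 / 11)    [11 ≡ 3 mod 8 ⇒ (2 / 11)^3 = -1]
  = 1    [(1 / 11) = 1]
Product: (-1)·(1) = -1.

-1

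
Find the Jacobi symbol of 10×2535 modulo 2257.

By multiplicativity, (10·2535/2257) = (10/2257)·(2535/2257).
First factor (10/2257):
Factor out 2: 10 = 2·5. Since 2257 ≡ 1 (mod 8), (2/2257) = +1. Now have (5/2257).
5 ≡ 1 (mod 4), so quadratic reciprocity gives (5/2257) = (2257/5). Reduce: 2257 ≡ 2 (mod 5). Now have (2/5).
Factor out 2: 2 = 2. Since 5 ≡ 5 (mod 8), (2/5) = -1. Now have -(1/5).
(1/5) = 1. Collecting the sign factors: -1.
Second factor (2535/2257):
Reduce the numerator: 2535 ≡ 278 (mod 2257), so (2535/2257) = (278/2257).
Factor out 2: 278 = 2·139. Since 2257 ≡ 1 (mod 8), (2/2257) = +1. Now have (139/2257).
2257 ≡ 1 (mod 4), so quadratic reciprocity gives (139/2257) = (2257/139). Reduce: 2257 ≡ 33 (mod 139). Now have (33/139).
33 ≡ 1 (mod 4), so quadratic reciprocity gives (33/139) = (139/33). Reduce: 139 ≡ 7 (mod 33). Now have (7/33).
33 ≡ 1 (mod 4), so quadratic reciprocity gives (7/33) = (33/7). Reduce: 33 ≡ 5 (mod 7). Now have (5/7).
5 ≡ 1 (mod 4), so quadratic reciprocity gives (5/7) = (7/5). Reduce: 7 ≡ 2 (mod 5). Now have (2/5).
Factor out 2: 2 = 2. Since 5 ≡ 5 (mod 8), (2/5) = -1. Now have -(1/5).
(1/5) = 1. Collecting the sign factors: -1.
Product: (-1)·(-1) = 1.

1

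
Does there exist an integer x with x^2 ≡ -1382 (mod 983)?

no

(-1382/983)
  = (584/983)    [-1382 ≡ 584 mod 983]
  = (73/983)    [983 ≡ 7 mod 8 ⇒ (2/983)^3 = +1]
  = (983/73)    [QR: 73 ≡ 1 mod 4, sign kept]
  = (34/73)    [983 ≡ 34 mod 73]
  = (17/73)    [73 ≡ 1 mod 8 ⇒ (2/73) = +1]
  = (73/17)    [QR: 17 ≡ 1 mod 4, sign kept]
  = (5/17)    [73 ≡ 5 mod 17]
  = (17/5)    [QR: 5 ≡ 1 mod 4, sign kept]
  = (2/5)    [17 ≡ 2 mod 5]
  = -(1/5)    [5 ≡ 5 mod 8 ⇒ (2/5) = -1]
  = -1    [(1/5) = 1]
The Legendre symbol is -1, so x^2 ≡ -1382 (mod 983) has no solution.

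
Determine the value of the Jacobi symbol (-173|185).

(-173|185)
  = (12|185)    [-173 ≡ 12 mod 185]
  = (3|185)    [185 ≡ 1 mod 8 ⇒ (2|185)^2 = +1]
  = (185|3)    [QR: 185 ≡ 1 mod 4, sign kept]
  = (2|3)    [185 ≡ 2 mod 3]
  = -(1|3)    [3 ≡ 3 mod 8 ⇒ (2|3) = -1]
  = -1    [(1|3) = 1]

-1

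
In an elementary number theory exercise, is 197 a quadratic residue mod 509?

(197/509)
  = (509/197)    [QR: 197 ≡ 1 mod 4, sign kept]
  = (115/197)    [509 ≡ 115 mod 197]
  = (197/115)    [QR: 197 ≡ 1 mod 4, sign kept]
  = (82/115)    [197 ≡ 82 mod 115]
  = -(41/115)    [115 ≡ 3 mod 8 ⇒ (2/115) = -1]
  = -(115/41)    [QR: 41 ≡ 1 mod 4, sign kept]
  = -(33/41)    [115 ≡ 33 mod 41]
  = -(41/33)    [QR: 33 ≡ 1 mod 4, sign kept]
  = -(8/33)    [41 ≡ 8 mod 33]
  = -(1/33)    [33 ≡ 1 mod 8 ⇒ (2/33)^3 = +1]
  = -1    [(1/33) = 1]
The Legendre symbol is -1, so x^2 ≡ 197 (mod 509) has no solution.

no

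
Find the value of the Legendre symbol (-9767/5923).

Pull out -1: (-9767/5923) = (-1/5923)·(9767/5923). Since 5923 ≡ 3 (mod 4), (-1/5923) = -1. Now have -(9767/5923).
Reduce the numerator: 9767 ≡ 3844 (mod 5923), so (9767/5923) = (3844/5923).
Factor out 2: 3844 = 2^2·961. Since 5923 ≡ 3 (mod 8), (2/5923) = -1, and (2/5923)^2 = +1. Now have -(961/5923).
961 ≡ 1 (mod 4), so quadratic reciprocity gives (961/5923) = (5923/961). Reduce: 5923 ≡ 157 (mod 961). Now have -(157/961).
157 ≡ 1 (mod 4), so quadratic reciprocity gives (157/961) = (961/157). Reduce: 961 ≡ 19 (mod 157). Now have -(19/157).
157 ≡ 1 (mod 4), so quadratic reciprocity gives (19/157) = (157/19). Reduce: 157 ≡ 5 (mod 19). Now have -(5/19).
5 ≡ 1 (mod 4), so quadratic reciprocity gives (5/19) = (19/5). Reduce: 19 ≡ 4 (mod 5). Now have -(4/5).
Factor out 2: 4 = 2^2. Since 5 ≡ 5 (mod 8), (2/5) = -1, and (2/5)^2 = +1. Now have -(1/5).
(1/5) = 1. Collecting the sign factors: -1.

-1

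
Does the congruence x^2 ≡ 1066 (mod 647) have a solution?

yes

Reduce the numerator: 1066 ≡ 419 (mod 647), so (1066/647) = (419/647).
Both 419 ≡ 3 and 647 ≡ 3 (mod 4), so reciprocity gives (419/647) = -(647/419). Reduce: 647 ≡ 228 (mod 419). Now have -(228/419).
Factor out 2: 228 = 2^2·57. Since 419 ≡ 3 (mod 8), (2/419) = -1, and (2/419)^2 = +1. Now have -(57/419).
57 ≡ 1 (mod 4), so quadratic reciprocity gives (57/419) = (419/57). Reduce: 419 ≡ 20 (mod 57). Now have -(20/57).
Factor out 2: 20 = 2^2·5. Since 57 ≡ 1 (mod 8), (2/57) = +1, and (2/57)^2 = +1. Now have -(5/57).
5 ≡ 1 (mod 4), so quadratic reciprocity gives (5/57) = (57/5). Reduce: 57 ≡ 2 (mod 5). Now have -(2/5).
Factor out 2: 2 = 2. Since 5 ≡ 5 (mod 8), (2/5) = -1. Now have (1/5).
(1/5) = 1. Collecting the sign factors: 1.
The Legendre symbol is 1, so x^2 ≡ 1066 (mod 647) has solution.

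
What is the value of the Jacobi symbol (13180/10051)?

-1

Reduce the numerator: 13180 ≡ 3129 (mod 10051), so (13180/10051) = (3129/10051).
3129 ≡ 1 (mod 4), so quadratic reciprocity gives (3129/10051) = (10051/3129). Reduce: 10051 ≡ 664 (mod 3129). Now have (664/3129).
Factor out 2: 664 = 2^3·83. Since 3129 ≡ 1 (mod 8), (2/3129) = +1, and (2/3129)^3 = +1. Now have (83/3129).
3129 ≡ 1 (mod 4), so quadratic reciprocity gives (83/3129) = (3129/83). Reduce: 3129 ≡ 58 (mod 83). Now have (58/83).
Factor out 2: 58 = 2·29. Since 83 ≡ 3 (mod 8), (2/83) = -1. Now have -(29/83).
29 ≡ 1 (mod 4), so quadratic reciprocity gives (29/83) = (83/29). Reduce: 83 ≡ 25 (mod 29). Now have -(25/29).
25 ≡ 1 (mod 4), so quadratic reciprocity gives (25/29) = (29/25). Reduce: 29 ≡ 4 (mod 25). Now have -(4/25).
Factor out 2: 4 = 2^2. Since 25 ≡ 1 (mod 8), (2/25) = +1, and (2/25)^2 = +1. Now have -(1/25).
(1/25) = 1. Collecting the sign factors: -1.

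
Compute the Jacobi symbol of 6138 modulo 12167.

Factor out 2: 6138 = 2·3069. Since 12167 ≡ 7 (mod 8), (2/12167) = +1. Now have (3069/12167).
3069 ≡ 1 (mod 4), so quadratic reciprocity gives (3069/12167) = (12167/3069). Reduce: 12167 ≡ 2960 (mod 3069). Now have (2960/3069).
Factor out 2: 2960 = 2^4·185. Since 3069 ≡ 5 (mod 8), (2/3069) = -1, and (2/3069)^4 = +1. Now have (185/3069).
185 ≡ 1 (mod 4), so quadratic reciprocity gives (185/3069) = (3069/185). Reduce: 3069 ≡ 109 (mod 185). Now have (109/185).
109 ≡ 1 (mod 4), so quadratic reciprocity gives (109/185) = (185/109). Reduce: 185 ≡ 76 (mod 109). Now have (76/109).
Factor out 2: 76 = 2^2·19. Since 109 ≡ 5 (mod 8), (2/109) = -1, and (2/109)^2 = +1. Now have (19/109).
109 ≡ 1 (mod 4), so quadratic reciprocity gives (19/109) = (109/19). Reduce: 109 ≡ 14 (mod 19). Now have (14/19).
Factor out 2: 14 = 2·7. Since 19 ≡ 3 (mod 8), (2/19) = -1. Now have -(7/19).
Both 7 ≡ 3 and 19 ≡ 3 (mod 4), so reciprocity gives (7/19) = -(19/7). Reduce: 19 ≡ 5 (mod 7). Now have (5/7).
5 ≡ 1 (mod 4), so quadratic reciprocity gives (5/7) = (7/5). Reduce: 7 ≡ 2 (mod 5). Now have (2/5).
Factor out 2: 2 = 2. Since 5 ≡ 5 (mod 8), (2/5) = -1. Now have -(1/5).
(1/5) = 1. Collecting the sign factors: -1.

-1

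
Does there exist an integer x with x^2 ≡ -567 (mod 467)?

Pull out -1: (-567/467) = (-1/467)·(567/467). Since 467 ≡ 3 (mod 4), (-1/467) = -1. Now have -(567/467).
Reduce the numerator: 567 ≡ 100 (mod 467), so (567/467) = (100/467).
Factor out 2: 100 = 2^2·25. Since 467 ≡ 3 (mod 8), (2/467) = -1, and (2/467)^2 = +1. Now have -(25/467).
25 ≡ 1 (mod 4), so quadratic reciprocity gives (25/467) = (467/25). Reduce: 467 ≡ 17 (mod 25). Now have -(17/25).
17 ≡ 1 (mod 4), so quadratic reciprocity gives (17/25) = (25/17). Reduce: 25 ≡ 8 (mod 17). Now have -(8/17).
Factor out 2: 8 = 2^3. Since 17 ≡ 1 (mod 8), (2/17) = +1, and (2/17)^3 = +1. Now have -(1/17).
(1/17) = 1. Collecting the sign factors: -1.
(-567/467) = -1, and 467 is prime, so -567 is not a quadratic residue mod 467.

no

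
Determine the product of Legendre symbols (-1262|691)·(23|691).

-1

By multiplicativity, (-1262·23|691) = (-1262|691)·(23|691).
First factor (-1262|691):
(-1262|691)
  = (120|691)    [-1262 ≡ 120 mod 691]
  = -(15|691)    [691 ≡ 3 mod 8 ⇒ (2|691)^3 = -1]
  = (691|15)    [QR: both ≡ 3 mod 4, sign flips]
  = (1|15)    [691 ≡ 1 mod 15]
  = 1    [(1|15) = 1]
Second factor (23|691):
(23|691)
  = -(691|23)    [QR: both ≡ 3 mod 4, sign flips]
  = -(1|23)    [691 ≡ 1 mod 23]
  = -1    [(1|23) = 1]
Product: (1)·(-1) = -1.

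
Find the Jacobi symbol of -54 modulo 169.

1

(-54/169)
  = (54/169)    [169 ≡ 1 mod 4 ⇒ (-1/169) = +1]
  = (27/169)    [169 ≡ 1 mod 8 ⇒ (2/169) = +1]
  = (169/27)    [QR: 169 ≡ 1 mod 4, sign kept]
  = (7/27)    [169 ≡ 7 mod 27]
  = -(27/7)    [QR: both ≡ 3 mod 4, sign flips]
  = -(6/7)    [27 ≡ 6 mod 7]
  = -(3/7)    [7 ≡ 7 mod 8 ⇒ (2/7) = +1]
  = (7/3)    [QR: both ≡ 3 mod 4, sign flips]
  = (1/3)    [7 ≡ 1 mod 3]
  = 1    [(1/3) = 1]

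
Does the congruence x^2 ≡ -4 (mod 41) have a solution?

yes

(-4/41)
  = (37/41)    [-4 ≡ 37 mod 41]
  = (41/37)    [QR: 37 ≡ 1 mod 4, sign kept]
  = (4/37)    [41 ≡ 4 mod 37]
  = (1/37)    [37 ≡ 5 mod 8 ⇒ (2/37)^2 = +1]
  = 1    [(1/37) = 1]
(-4/41) = 1, and 41 is prime, so -4 is a quadratic residue mod 41.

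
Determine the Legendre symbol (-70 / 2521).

1

Pull out -1: (-70 / 2521) = (-1 / 2521)·(70 / 2521). Since 2521 ≡ 1 (mod 4), (-1 / 2521) = +1. Now have (70 / 2521).
Factor out 2: 70 = 2·35. Since 2521 ≡ 1 (mod 8), (2 / 2521) = +1. Now have (35 / 2521).
2521 ≡ 1 (mod 4), so quadratic reciprocity gives (35 / 2521) = (2521 / 35). Reduce: 2521 ≡ 1 (mod 35). Now have (1 / 35).
(1 / 35) = 1. Collecting the sign factors: 1.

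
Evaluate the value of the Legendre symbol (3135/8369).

-1

(3135/8369)
  = (8369/3135)    [QR: 8369 ≡ 1 mod 4, sign kept]
  = (2099/3135)    [8369 ≡ 2099 mod 3135]
  = -(3135/2099)    [QR: both ≡ 3 mod 4, sign flips]
  = -(1036/2099)    [3135 ≡ 1036 mod 2099]
  = -(259/2099)    [2099 ≡ 3 mod 8 ⇒ (2/2099)^2 = +1]
  = (2099/259)    [QR: both ≡ 3 mod 4, sign flips]
  = (27/259)    [2099 ≡ 27 mod 259]
  = -(259/27)    [QR: both ≡ 3 mod 4, sign flips]
  = -(16/27)    [259 ≡ 16 mod 27]
  = -(1/27)    [27 ≡ 3 mod 8 ⇒ (2/27)^4 = +1]
  = -1    [(1/27) = 1]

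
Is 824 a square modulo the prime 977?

yes

(824/977)
  = (103/977)    [977 ≡ 1 mod 8 ⇒ (2/977)^3 = +1]
  = (977/103)    [QR: 977 ≡ 1 mod 4, sign kept]
  = (50/103)    [977 ≡ 50 mod 103]
  = (25/103)    [103 ≡ 7 mod 8 ⇒ (2/103) = +1]
  = (103/25)    [QR: 25 ≡ 1 mod 4, sign kept]
  = (3/25)    [103 ≡ 3 mod 25]
  = (25/3)    [QR: 25 ≡ 1 mod 4, sign kept]
  = (1/3)    [25 ≡ 1 mod 3]
  = 1    [(1/3) = 1]
(824/977) = 1, and 977 is prime, so 824 is a quadratic residue mod 977.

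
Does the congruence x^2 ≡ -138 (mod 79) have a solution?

yes

(-138/79)
  = (20/79)    [-138 ≡ 20 mod 79]
  = (5/79)    [79 ≡ 7 mod 8 ⇒ (2/79)^2 = +1]
  = (79/5)    [QR: 5 ≡ 1 mod 4, sign kept]
  = (4/5)    [79 ≡ 4 mod 5]
  = (1/5)    [5 ≡ 5 mod 8 ⇒ (2/5)^2 = +1]
  = 1    [(1/5) = 1]
The Legendre symbol is 1, so x^2 ≡ -138 (mod 79) has solution.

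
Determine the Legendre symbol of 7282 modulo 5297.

(7282 / 5297)
  = (1985 / 5297)    [7282 ≡ 1985 mod 5297]
  = (5297 / 1985)    [QR: 1985 ≡ 1 mod 4, sign kept]
  = (1327 / 1985)    [5297 ≡ 1327 mod 1985]
  = (1985 / 1327)    [QR: 1985 ≡ 1 mod 4, sign kept]
  = (658 / 1327)    [1985 ≡ 658 mod 1327]
  = (329 / 1327)    [1327 ≡ 7 mod 8 ⇒ (2 / 1327) = +1]
  = (1327 / 329)    [QR: 329 ≡ 1 mod 4, sign kept]
  = (11 / 329)    [1327 ≡ 11 mod 329]
  = (329 / 11)    [QR: 329 ≡ 1 mod 4, sign kept]
  = (10 / 11)    [329 ≡ 10 mod 11]
  = -(5 / 11)    [11 ≡ 3 mod 8 ⇒ (2 / 11) = -1]
  = -(11 / 5)    [QR: 5 ≡ 1 mod 4, sign kept]
  = -(1 / 5)    [11 ≡ 1 mod 5]
  = -1    [(1 / 5) = 1]

-1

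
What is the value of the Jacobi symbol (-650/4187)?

(-650/4187)
  = -(650/4187)    [4187 ≡ 3 mod 4 ⇒ (-1/4187) = -1]
  = (325/4187)    [4187 ≡ 3 mod 8 ⇒ (2/4187) = -1]
  = (4187/325)    [QR: 325 ≡ 1 mod 4, sign kept]
  = (287/325)    [4187 ≡ 287 mod 325]
  = (325/287)    [QR: 325 ≡ 1 mod 4, sign kept]
  = (38/287)    [325 ≡ 38 mod 287]
  = (19/287)    [287 ≡ 7 mod 8 ⇒ (2/287) = +1]
  = -(287/19)    [QR: both ≡ 3 mod 4, sign flips]
  = -(2/19)    [287 ≡ 2 mod 19]
  = (1/19)    [19 ≡ 3 mod 8 ⇒ (2/19) = -1]
  = 1    [(1/19) = 1]

1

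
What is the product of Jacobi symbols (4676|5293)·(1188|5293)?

By multiplicativity, (4676·1188|5293) = (4676|5293)·(1188|5293).
First factor (4676|5293):
(4676|5293)
  = (1169|5293)    [5293 ≡ 5 mod 8 ⇒ (2|5293)^2 = +1]
  = (5293|1169)    [QR: 1169 ≡ 1 mod 4, sign kept]
  = (617|1169)    [5293 ≡ 617 mod 1169]
  = (1169|617)    [QR: 617 ≡ 1 mod 4, sign kept]
  = (552|617)    [1169 ≡ 552 mod 617]
  = (69|617)    [617 ≡ 1 mod 8 ⇒ (2|617)^3 = +1]
  = (617|69)    [QR: 69 ≡ 1 mod 4, sign kept]
  = (65|69)    [617 ≡ 65 mod 69]
  = (69|65)    [QR: 65 ≡ 1 mod 4, sign kept]
  = (4|65)    [69 ≡ 4 mod 65]
  = (1|65)    [65 ≡ 1 mod 8 ⇒ (2|65)^2 = +1]
  = 1    [(1|65) = 1]
Second factor (1188|5293):
(1188|5293)
  = (297|5293)    [5293 ≡ 5 mod 8 ⇒ (2|5293)^2 = +1]
  = (5293|297)    [QR: 297 ≡ 1 mod 4, sign kept]
  = (244|297)    [5293 ≡ 244 mod 297]
  = (61|297)    [297 ≡ 1 mod 8 ⇒ (2|297)^2 = +1]
  = (297|61)    [QR: 61 ≡ 1 mod 4, sign kept]
  = (53|61)    [297 ≡ 53 mod 61]
  = (61|53)    [QR: 53 ≡ 1 mod 4, sign kept]
  = (8|53)    [61 ≡ 8 mod 53]
  = -(1|53)    [53 ≡ 5 mod 8 ⇒ (2|53)^3 = -1]
  = -1    [(1|53) = 1]
Product: (1)·(-1) = -1.

-1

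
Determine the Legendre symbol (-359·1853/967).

1

By multiplicativity, (-359·1853/967) = (-359/967)·(1853/967).
First factor (-359/967):
(-359/967)
  = (608/967)    [-359 ≡ 608 mod 967]
  = (19/967)    [967 ≡ 7 mod 8 ⇒ (2/967)^5 = +1]
  = -(967/19)    [QR: both ≡ 3 mod 4, sign flips]
  = -(17/19)    [967 ≡ 17 mod 19]
  = -(19/17)    [QR: 17 ≡ 1 mod 4, sign kept]
  = -(2/17)    [19 ≡ 2 mod 17]
  = -(1/17)    [17 ≡ 1 mod 8 ⇒ (2/17) = +1]
  = -1    [(1/17) = 1]
Second factor (1853/967):
(1853/967)
  = (886/967)    [1853 ≡ 886 mod 967]
  = (443/967)    [967 ≡ 7 mod 8 ⇒ (2/967) = +1]
  = -(967/443)    [QR: both ≡ 3 mod 4, sign flips]
  = -(81/443)    [967 ≡ 81 mod 443]
  = -(443/81)    [QR: 81 ≡ 1 mod 4, sign kept]
  = -(38/81)    [443 ≡ 38 mod 81]
  = -(19/81)    [81 ≡ 1 mod 8 ⇒ (2/81) = +1]
  = -(81/19)    [QR: 81 ≡ 1 mod 4, sign kept]
  = -(5/19)    [81 ≡ 5 mod 19]
  = -(19/5)    [QR: 5 ≡ 1 mod 4, sign kept]
  = -(4/5)    [19 ≡ 4 mod 5]
  = -(1/5)    [5 ≡ 5 mod 8 ⇒ (2/5)^2 = +1]
  = -1    [(1/5) = 1]
Product: (-1)·(-1) = 1.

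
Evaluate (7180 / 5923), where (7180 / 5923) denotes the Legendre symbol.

(7180 / 5923)
  = (1257 / 5923)    [7180 ≡ 1257 mod 5923]
  = (5923 / 1257)    [QR: 1257 ≡ 1 mod 4, sign kept]
  = (895 / 1257)    [5923 ≡ 895 mod 1257]
  = (1257 / 895)    [QR: 1257 ≡ 1 mod 4, sign kept]
  = (362 / 895)    [1257 ≡ 362 mod 895]
  = (181 / 895)    [895 ≡ 7 mod 8 ⇒ (2 / 895) = +1]
  = (895 / 181)    [QR: 181 ≡ 1 mod 4, sign kept]
  = (171 / 181)    [895 ≡ 171 mod 181]
  = (181 / 171)    [QR: 181 ≡ 1 mod 4, sign kept]
  = (10 / 171)    [181 ≡ 10 mod 171]
  = -(5 / 171)    [171 ≡ 3 mod 8 ⇒ (2 / 171) = -1]
  = -(171 / 5)    [QR: 5 ≡ 1 mod 4, sign kept]
  = -(1 / 5)    [171 ≡ 1 mod 5]
  = -1    [(1 / 5) = 1]

-1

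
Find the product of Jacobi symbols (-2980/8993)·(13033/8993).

1

By multiplicativity, (-2980·13033/8993) = (-2980/8993)·(13033/8993).
First factor (-2980/8993):
(-2980/8993)
  = (6013/8993)    [-2980 ≡ 6013 mod 8993]
  = (8993/6013)    [QR: 6013 ≡ 1 mod 4, sign kept]
  = (2980/6013)    [8993 ≡ 2980 mod 6013]
  = (745/6013)    [6013 ≡ 5 mod 8 ⇒ (2/6013)^2 = +1]
  = (6013/745)    [QR: 745 ≡ 1 mod 4, sign kept]
  = (53/745)    [6013 ≡ 53 mod 745]
  = (745/53)    [QR: 53 ≡ 1 mod 4, sign kept]
  = (3/53)    [745 ≡ 3 mod 53]
  = (53/3)    [QR: 53 ≡ 1 mod 4, sign kept]
  = (2/3)    [53 ≡ 2 mod 3]
  = -(1/3)    [3 ≡ 3 mod 8 ⇒ (2/3) = -1]
  = -1    [(1/3) = 1]
Second factor (13033/8993):
(13033/8993)
  = (4040/8993)    [13033 ≡ 4040 mod 8993]
  = (505/8993)    [8993 ≡ 1 mod 8 ⇒ (2/8993)^3 = +1]
  = (8993/505)    [QR: 505 ≡ 1 mod 4, sign kept]
  = (408/505)    [8993 ≡ 408 mod 505]
  = (51/505)    [505 ≡ 1 mod 8 ⇒ (2/505)^3 = +1]
  = (505/51)    [QR: 505 ≡ 1 mod 4, sign kept]
  = (46/51)    [505 ≡ 46 mod 51]
  = -(23/51)    [51 ≡ 3 mod 8 ⇒ (2/51) = -1]
  = (51/23)    [QR: both ≡ 3 mod 4, sign flips]
  = (5/23)    [51 ≡ 5 mod 23]
  = (23/5)    [QR: 5 ≡ 1 mod 4, sign kept]
  = (3/5)    [23 ≡ 3 mod 5]
  = (5/3)    [QR: 5 ≡ 1 mod 4, sign kept]
  = (2/3)    [5 ≡ 2 mod 3]
  = -(1/3)    [3 ≡ 3 mod 8 ⇒ (2/3) = -1]
  = -1    [(1/3) = 1]
Product: (-1)·(-1) = 1.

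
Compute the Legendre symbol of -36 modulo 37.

Reduce the numerator: -36 ≡ 1 (mod 37), so (-36/37) = (1/37).
(1/37) = 1. Collecting the sign factors: 1.

1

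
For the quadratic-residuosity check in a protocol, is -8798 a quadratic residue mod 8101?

Reduce the numerator: -8798 ≡ 7404 (mod 8101), so (-8798/8101) = (7404/8101).
Factor out 2: 7404 = 2^2·1851. Since 8101 ≡ 5 (mod 8), (2/8101) = -1, and (2/8101)^2 = +1. Now have (1851/8101).
8101 ≡ 1 (mod 4), so quadratic reciprocity gives (1851/8101) = (8101/1851). Reduce: 8101 ≡ 697 (mod 1851). Now have (697/1851).
697 ≡ 1 (mod 4), so quadratic reciprocity gives (697/1851) = (1851/697). Reduce: 1851 ≡ 457 (mod 697). Now have (457/697).
457 ≡ 1 (mod 4), so quadratic reciprocity gives (457/697) = (697/457). Reduce: 697 ≡ 240 (mod 457). Now have (240/457).
Factor out 2: 240 = 2^4·15. Since 457 ≡ 1 (mod 8), (2/457) = +1, and (2/457)^4 = +1. Now have (15/457).
457 ≡ 1 (mod 4), so quadratic reciprocity gives (15/457) = (457/15). Reduce: 457 ≡ 7 (mod 15). Now have (7/15).
Both 7 ≡ 3 and 15 ≡ 3 (mod 4), so reciprocity gives (7/15) = -(15/7). Reduce: 15 ≡ 1 (mod 7). Now have -(1/7).
(1/7) = 1. Collecting the sign factors: -1.
(-8798/8101) = -1, and 8101 is prime, so -8798 is not a quadratic residue mod 8101.

no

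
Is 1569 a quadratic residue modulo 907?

(1569/907)
  = (662/907)    [1569 ≡ 662 mod 907]
  = -(331/907)    [907 ≡ 3 mod 8 ⇒ (2/907) = -1]
  = (907/331)    [QR: both ≡ 3 mod 4, sign flips]
  = (245/331)    [907 ≡ 245 mod 331]
  = (331/245)    [QR: 245 ≡ 1 mod 4, sign kept]
  = (86/245)    [331 ≡ 86 mod 245]
  = -(43/245)    [245 ≡ 5 mod 8 ⇒ (2/245) = -1]
  = -(245/43)    [QR: 245 ≡ 1 mod 4, sign kept]
  = -(30/43)    [245 ≡ 30 mod 43]
  = (15/43)    [43 ≡ 3 mod 8 ⇒ (2/43) = -1]
  = -(43/15)    [QR: both ≡ 3 mod 4, sign flips]
  = -(13/15)    [43 ≡ 13 mod 15]
  = -(15/13)    [QR: 13 ≡ 1 mod 4, sign kept]
  = -(2/13)    [15 ≡ 2 mod 13]
  = (1/13)    [13 ≡ 5 mod 8 ⇒ (2/13) = -1]
  = 1    [(1/13) = 1]
(1569/907) = 1, and 907 is prime, so 1569 is a quadratic residue mod 907.

yes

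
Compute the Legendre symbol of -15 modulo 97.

Reduce the numerator: -15 ≡ 82 (mod 97), so (-15/97) = (82/97).
Factor out 2: 82 = 2·41. Since 97 ≡ 1 (mod 8), (2/97) = +1. Now have (41/97).
41 ≡ 1 (mod 4), so quadratic reciprocity gives (41/97) = (97/41). Reduce: 97 ≡ 15 (mod 41). Now have (15/41).
41 ≡ 1 (mod 4), so quadratic reciprocity gives (15/41) = (41/15). Reduce: 41 ≡ 11 (mod 15). Now have (11/15).
Both 11 ≡ 3 and 15 ≡ 3 (mod 4), so reciprocity gives (11/15) = -(15/11). Reduce: 15 ≡ 4 (mod 11). Now have -(4/11).
Factor out 2: 4 = 2^2. Since 11 ≡ 3 (mod 8), (2/11) = -1, and (2/11)^2 = +1. Now have -(1/11).
(1/11) = 1. Collecting the sign factors: -1.

-1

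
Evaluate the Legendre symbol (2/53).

-1

(2/53)
  = -(1/53)    [53 ≡ 5 mod 8 ⇒ (2/53) = -1]
  = -1    [(1/53) = 1]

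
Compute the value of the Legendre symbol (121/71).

(121/71)
  = (50/71)    [121 ≡ 50 mod 71]
  = (25/71)    [71 ≡ 7 mod 8 ⇒ (2/71) = +1]
  = (71/25)    [QR: 25 ≡ 1 mod 4, sign kept]
  = (21/25)    [71 ≡ 21 mod 25]
  = (25/21)    [QR: 21 ≡ 1 mod 4, sign kept]
  = (4/21)    [25 ≡ 4 mod 21]
  = (1/21)    [21 ≡ 5 mod 8 ⇒ (2/21)^2 = +1]
  = 1    [(1/21) = 1]

1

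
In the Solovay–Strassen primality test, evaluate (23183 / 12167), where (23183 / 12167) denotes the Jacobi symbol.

-1

(23183 / 12167)
  = (11016 / 12167)    [23183 ≡ 11016 mod 12167]
  = (1377 / 12167)    [12167 ≡ 7 mod 8 ⇒ (2 / 12167)^3 = +1]
  = (12167 / 1377)    [QR: 1377 ≡ 1 mod 4, sign kept]
  = (1151 / 1377)    [12167 ≡ 1151 mod 1377]
  = (1377 / 1151)    [QR: 1377 ≡ 1 mod 4, sign kept]
  = (226 / 1151)    [1377 ≡ 226 mod 1151]
  = (113 / 1151)    [1151 ≡ 7 mod 8 ⇒ (2 / 1151) = +1]
  = (1151 / 113)    [QR: 113 ≡ 1 mod 4, sign kept]
  = (21 / 113)    [1151 ≡ 21 mod 113]
  = (113 / 21)    [QR: 21 ≡ 1 mod 4, sign kept]
  = (8 / 21)    [113 ≡ 8 mod 21]
  = -(1 / 21)    [21 ≡ 5 mod 8 ⇒ (2 / 21)^3 = -1]
  = -1    [(1 / 21) = 1]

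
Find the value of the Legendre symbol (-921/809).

1

(-921/809)
  = (697/809)    [-921 ≡ 697 mod 809]
  = (809/697)    [QR: 697 ≡ 1 mod 4, sign kept]
  = (112/697)    [809 ≡ 112 mod 697]
  = (7/697)    [697 ≡ 1 mod 8 ⇒ (2/697)^4 = +1]
  = (697/7)    [QR: 697 ≡ 1 mod 4, sign kept]
  = (4/7)    [697 ≡ 4 mod 7]
  = (1/7)    [7 ≡ 7 mod 8 ⇒ (2/7)^2 = +1]
  = 1    [(1/7) = 1]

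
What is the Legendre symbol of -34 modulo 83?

1

(-34 / 83)
  = (49 / 83)    [-34 ≡ 49 mod 83]
  = (83 / 49)    [QR: 49 ≡ 1 mod 4, sign kept]
  = (34 / 49)    [83 ≡ 34 mod 49]
  = (17 / 49)    [49 ≡ 1 mod 8 ⇒ (2 / 49) = +1]
  = (49 / 17)    [QR: 17 ≡ 1 mod 4, sign kept]
  = (15 / 17)    [49 ≡ 15 mod 17]
  = (17 / 15)    [QR: 17 ≡ 1 mod 4, sign kept]
  = (2 / 15)    [17 ≡ 2 mod 15]
  = (1 / 15)    [15 ≡ 7 mod 8 ⇒ (2 / 15) = +1]
  = 1    [(1 / 15) = 1]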